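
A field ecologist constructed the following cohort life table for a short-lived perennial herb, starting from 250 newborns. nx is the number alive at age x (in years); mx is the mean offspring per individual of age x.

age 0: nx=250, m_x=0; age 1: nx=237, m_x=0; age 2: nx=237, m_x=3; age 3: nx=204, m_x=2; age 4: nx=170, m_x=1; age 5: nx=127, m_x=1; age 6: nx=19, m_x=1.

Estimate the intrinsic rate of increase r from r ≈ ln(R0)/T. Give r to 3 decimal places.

lx = nx/n0 = nx/250: 1, 0.948, 0.948, 0.816, 0.68, 0.508, 0.076
R0 = Σ lx·mx = 0 + 0 + 2.844 + 1.632 + 0.68 + 0.508 + 0.076 = 5.74
Σ x·lx·mx = 16.3; T = 16.3/5.74 = 2.83972…
r ≈ ln(R0)/T = ln(5.74)/2.83972… = 0.61536… → 0.615

0.615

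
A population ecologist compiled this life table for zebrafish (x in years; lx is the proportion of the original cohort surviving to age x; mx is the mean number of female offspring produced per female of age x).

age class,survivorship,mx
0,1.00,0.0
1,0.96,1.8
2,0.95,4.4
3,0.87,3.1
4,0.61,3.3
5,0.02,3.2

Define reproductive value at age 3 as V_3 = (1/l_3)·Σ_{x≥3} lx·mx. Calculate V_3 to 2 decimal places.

5.49

lx·mx for x ≥ 3: 2.697, 2.013, 0.064 → sum = 4.774
V_3 = 4.774 / l_3 = 4.774 / 0.87 = 5.487356… → 5.49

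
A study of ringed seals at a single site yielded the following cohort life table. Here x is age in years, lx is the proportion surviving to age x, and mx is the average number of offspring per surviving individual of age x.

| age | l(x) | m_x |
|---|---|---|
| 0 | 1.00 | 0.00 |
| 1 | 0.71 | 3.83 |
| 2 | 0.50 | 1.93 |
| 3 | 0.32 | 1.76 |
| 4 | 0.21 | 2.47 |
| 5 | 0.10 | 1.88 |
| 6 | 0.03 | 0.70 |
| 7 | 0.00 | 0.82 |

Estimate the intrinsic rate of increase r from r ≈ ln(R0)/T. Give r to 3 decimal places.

R0 = Σ lx·mx = 0 + 2.7193 + 0.965 + 0.5632 + 0.5187 + 0.188 + 0.021 + 0 = 4.9752
Σ x·lx·mx = 9.4797; T = 9.4797/4.9752 = 1.90539…
r ≈ ln(R0)/T = ln(4.9752)/1.90539… = 0.84207… → 0.842

0.842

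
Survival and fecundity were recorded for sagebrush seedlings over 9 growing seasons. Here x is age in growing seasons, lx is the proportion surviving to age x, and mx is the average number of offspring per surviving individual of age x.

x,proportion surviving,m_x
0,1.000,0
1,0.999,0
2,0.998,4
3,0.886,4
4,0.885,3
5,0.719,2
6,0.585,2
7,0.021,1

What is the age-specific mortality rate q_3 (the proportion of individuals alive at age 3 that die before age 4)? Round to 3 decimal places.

0.001

q_3 = (l_3 − l_4) / l_3 = (0.886 − 0.885) / 0.886
     = 0.001 / 0.886 = 0.001129… → 0.001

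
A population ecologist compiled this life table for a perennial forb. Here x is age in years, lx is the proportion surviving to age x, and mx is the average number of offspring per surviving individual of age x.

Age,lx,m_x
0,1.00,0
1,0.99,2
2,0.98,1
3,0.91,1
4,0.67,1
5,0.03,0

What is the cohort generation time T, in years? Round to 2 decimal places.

2.06

lx·mx: 0, 1.98, 0.98, 0.91, 0.67, 0 → R0 = 4.54
x·lx·mx: 0, 1.98, 1.96, 2.73, 2.68, 0 → Σ = 9.35
T = 9.35 / 4.54 = 2.059471… → 2.06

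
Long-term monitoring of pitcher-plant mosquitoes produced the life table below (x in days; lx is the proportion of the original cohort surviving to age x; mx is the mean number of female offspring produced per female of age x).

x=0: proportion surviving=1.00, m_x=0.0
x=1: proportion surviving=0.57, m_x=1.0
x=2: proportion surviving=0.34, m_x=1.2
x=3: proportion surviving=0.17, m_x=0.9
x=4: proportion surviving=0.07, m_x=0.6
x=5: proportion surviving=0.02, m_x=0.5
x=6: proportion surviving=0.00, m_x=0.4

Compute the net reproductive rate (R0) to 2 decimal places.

lx·mx by age: 0, 0.57, 0.408, 0.153, 0.042, 0.01, 0
R0 = Σ lx·mx = 1.183 → 1.18

1.18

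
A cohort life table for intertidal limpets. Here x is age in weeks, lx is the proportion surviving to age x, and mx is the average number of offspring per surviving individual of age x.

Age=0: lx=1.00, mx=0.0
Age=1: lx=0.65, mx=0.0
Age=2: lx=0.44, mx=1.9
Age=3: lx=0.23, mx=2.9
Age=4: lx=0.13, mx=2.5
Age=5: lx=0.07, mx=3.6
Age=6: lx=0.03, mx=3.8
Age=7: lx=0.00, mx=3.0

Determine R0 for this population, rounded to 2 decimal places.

lx·mx by age: 0, 0, 0.836, 0.667, 0.325, 0.252, 0.114, 0
R0 = Σ lx·mx = 2.194 → 2.19

2.19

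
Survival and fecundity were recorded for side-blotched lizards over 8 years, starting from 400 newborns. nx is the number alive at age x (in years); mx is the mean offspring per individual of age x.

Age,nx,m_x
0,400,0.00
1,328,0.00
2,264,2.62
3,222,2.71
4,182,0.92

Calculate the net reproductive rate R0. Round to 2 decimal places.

3.65

lx = nx/n0 = nx/400: 1, 0.82, 0.66, 0.555, 0.455
lx·mx by age: 0, 0, 1.7292, 1.50405, 0.4186
R0 = Σ lx·mx = 3.65185 → 3.65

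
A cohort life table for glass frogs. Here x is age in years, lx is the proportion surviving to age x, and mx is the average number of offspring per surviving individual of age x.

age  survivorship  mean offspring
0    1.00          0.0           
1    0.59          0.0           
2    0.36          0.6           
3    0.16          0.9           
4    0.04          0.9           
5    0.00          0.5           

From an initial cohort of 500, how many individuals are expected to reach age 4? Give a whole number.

Expected survivors = N0 · l_4 = 500 × 0.04 = 20 → 20

20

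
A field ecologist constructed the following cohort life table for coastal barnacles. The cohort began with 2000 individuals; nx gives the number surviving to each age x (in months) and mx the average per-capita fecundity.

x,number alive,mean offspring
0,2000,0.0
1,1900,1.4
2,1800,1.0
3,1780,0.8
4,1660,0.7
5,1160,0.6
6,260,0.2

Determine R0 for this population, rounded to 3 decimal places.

lx = nx/n0 = nx/2000: 1, 0.95, 0.9, 0.89, 0.83, 0.58, 0.13
lx·mx by age: 0, 1.33, 0.9, 0.712, 0.581, 0.348, 0.026
R0 = Σ lx·mx = 3.897 → 3.897

3.897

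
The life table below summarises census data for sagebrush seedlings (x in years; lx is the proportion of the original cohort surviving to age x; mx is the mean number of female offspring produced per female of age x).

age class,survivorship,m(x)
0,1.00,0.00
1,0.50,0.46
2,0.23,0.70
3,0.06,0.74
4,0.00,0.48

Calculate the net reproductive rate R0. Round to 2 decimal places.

lx·mx by age: 0, 0.23, 0.161, 0.0444, 0
R0 = Σ lx·mx = 0.4354 → 0.44

0.44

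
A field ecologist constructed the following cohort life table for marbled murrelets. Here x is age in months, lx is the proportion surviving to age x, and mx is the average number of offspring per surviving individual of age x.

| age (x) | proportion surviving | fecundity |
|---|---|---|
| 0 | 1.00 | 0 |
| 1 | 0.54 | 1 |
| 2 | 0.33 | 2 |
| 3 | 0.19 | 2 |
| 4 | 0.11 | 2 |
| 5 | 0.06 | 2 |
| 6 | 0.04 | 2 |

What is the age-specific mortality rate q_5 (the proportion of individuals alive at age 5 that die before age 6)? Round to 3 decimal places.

q_5 = (l_5 − l_6) / l_5 = (0.06 − 0.04) / 0.06
     = 0.02 / 0.06 = 0.333333… → 0.333

0.333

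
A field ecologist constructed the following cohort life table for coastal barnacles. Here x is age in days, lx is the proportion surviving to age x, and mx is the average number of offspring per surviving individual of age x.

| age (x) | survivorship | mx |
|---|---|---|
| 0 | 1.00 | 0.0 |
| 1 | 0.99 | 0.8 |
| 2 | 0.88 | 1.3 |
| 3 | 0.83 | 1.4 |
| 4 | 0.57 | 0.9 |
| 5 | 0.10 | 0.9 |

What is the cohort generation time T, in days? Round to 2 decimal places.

2.45

lx·mx: 0, 0.792, 1.144, 1.162, 0.513, 0.09 → R0 = 3.701
x·lx·mx: 0, 0.792, 2.288, 3.486, 2.052, 0.45 → Σ = 9.068
T = 9.068 / 3.701 = 2.450149… → 2.45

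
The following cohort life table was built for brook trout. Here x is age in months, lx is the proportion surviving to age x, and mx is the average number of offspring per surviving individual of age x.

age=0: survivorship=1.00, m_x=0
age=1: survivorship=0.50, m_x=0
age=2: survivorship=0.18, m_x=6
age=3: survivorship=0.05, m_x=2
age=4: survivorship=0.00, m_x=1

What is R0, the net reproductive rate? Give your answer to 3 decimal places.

1.180

lx·mx by age: 0, 0, 1.08, 0.1, 0
R0 = Σ lx·mx = 1.18 → 1.180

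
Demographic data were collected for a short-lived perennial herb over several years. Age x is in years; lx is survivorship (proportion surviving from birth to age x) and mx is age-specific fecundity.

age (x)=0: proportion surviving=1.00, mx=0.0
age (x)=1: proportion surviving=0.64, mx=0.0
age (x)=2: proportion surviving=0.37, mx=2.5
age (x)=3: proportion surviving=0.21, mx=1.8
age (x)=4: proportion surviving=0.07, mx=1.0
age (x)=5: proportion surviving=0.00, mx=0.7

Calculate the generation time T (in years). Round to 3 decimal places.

lx·mx: 0, 0, 0.925, 0.378, 0.07, 0 → R0 = 1.373
x·lx·mx: 0, 0, 1.85, 1.134, 0.28, 0 → Σ = 3.264
T = 3.264 / 1.373 = 2.377276… → 2.377

2.377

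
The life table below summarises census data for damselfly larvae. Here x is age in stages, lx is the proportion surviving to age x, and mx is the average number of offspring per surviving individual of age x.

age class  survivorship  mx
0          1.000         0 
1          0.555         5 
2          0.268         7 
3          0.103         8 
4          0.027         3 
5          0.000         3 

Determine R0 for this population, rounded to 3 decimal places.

5.556

lx·mx by age: 0, 2.775, 1.876, 0.824, 0.081, 0
R0 = Σ lx·mx = 5.556 → 5.556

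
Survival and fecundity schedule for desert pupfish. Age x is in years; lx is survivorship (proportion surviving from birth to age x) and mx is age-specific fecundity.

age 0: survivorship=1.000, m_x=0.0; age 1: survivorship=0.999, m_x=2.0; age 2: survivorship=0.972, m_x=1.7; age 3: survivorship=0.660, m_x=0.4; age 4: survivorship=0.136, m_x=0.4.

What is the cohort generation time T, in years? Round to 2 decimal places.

lx·mx: 0, 1.998, 1.6524, 0.264, 0.0544 → R0 = 3.9688
x·lx·mx: 0, 1.998, 3.3048, 0.792, 0.2176 → Σ = 6.3124
T = 6.3124 / 3.9688 = 1.590506… → 1.59

1.59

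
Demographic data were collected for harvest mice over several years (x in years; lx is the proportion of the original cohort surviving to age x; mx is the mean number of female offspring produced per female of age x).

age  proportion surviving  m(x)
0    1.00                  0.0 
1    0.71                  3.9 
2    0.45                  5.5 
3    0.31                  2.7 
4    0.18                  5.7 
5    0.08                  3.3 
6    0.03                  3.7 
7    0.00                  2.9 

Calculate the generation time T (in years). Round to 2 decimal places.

2.18

lx·mx: 0, 2.769, 2.475, 0.837, 1.026, 0.264, 0.111, 0 → R0 = 7.482
x·lx·mx: 0, 2.769, 4.95, 2.511, 4.104, 1.32, 0.666, 0 → Σ = 16.32
T = 16.32 / 7.482 = 2.181235… → 2.18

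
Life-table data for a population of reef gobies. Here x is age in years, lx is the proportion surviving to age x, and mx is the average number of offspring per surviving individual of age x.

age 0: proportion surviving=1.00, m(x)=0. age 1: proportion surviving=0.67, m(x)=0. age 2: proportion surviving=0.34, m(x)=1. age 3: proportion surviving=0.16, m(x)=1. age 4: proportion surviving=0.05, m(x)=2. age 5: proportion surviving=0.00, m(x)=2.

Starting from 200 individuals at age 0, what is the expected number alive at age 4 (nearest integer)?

10

Expected survivors = N0 · l_4 = 200 × 0.05 = 10 → 10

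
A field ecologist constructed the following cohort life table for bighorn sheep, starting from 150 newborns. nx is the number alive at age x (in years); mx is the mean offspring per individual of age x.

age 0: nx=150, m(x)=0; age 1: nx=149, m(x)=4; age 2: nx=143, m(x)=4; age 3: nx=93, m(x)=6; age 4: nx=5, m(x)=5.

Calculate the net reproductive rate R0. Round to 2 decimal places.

lx = nx/n0 = nx/150: 1, 0.99333…, 0.95333…, 0.62, 0.03333…
lx·mx by age: 0, 3.973333…, 3.813333…, 3.72, 0.166667…
R0 = Σ lx·mx = 11.673333… → 11.67

11.67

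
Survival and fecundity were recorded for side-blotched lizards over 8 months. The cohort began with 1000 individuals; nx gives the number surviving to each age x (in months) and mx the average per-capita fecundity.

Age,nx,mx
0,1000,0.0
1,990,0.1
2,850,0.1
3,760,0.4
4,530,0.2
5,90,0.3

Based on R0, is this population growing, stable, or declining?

lx = nx/n0 = nx/1000: 1, 0.99, 0.85, 0.76, 0.53, 0.09
R0 = Σ lx·mx = 0 + 0.099 + 0.085 + 0.304 + 0.106 + 0.027 = 0.621
R0 < 1, so the population is declining.

declining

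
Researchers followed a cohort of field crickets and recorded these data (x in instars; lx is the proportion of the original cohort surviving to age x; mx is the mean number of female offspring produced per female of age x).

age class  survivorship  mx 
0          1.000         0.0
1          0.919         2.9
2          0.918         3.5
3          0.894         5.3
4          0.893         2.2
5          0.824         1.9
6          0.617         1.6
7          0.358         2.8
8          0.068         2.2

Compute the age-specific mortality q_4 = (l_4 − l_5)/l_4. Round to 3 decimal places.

0.077

q_4 = (l_4 − l_5) / l_4 = (0.893 − 0.824) / 0.893
     = 0.069 / 0.893 = 0.077268… → 0.077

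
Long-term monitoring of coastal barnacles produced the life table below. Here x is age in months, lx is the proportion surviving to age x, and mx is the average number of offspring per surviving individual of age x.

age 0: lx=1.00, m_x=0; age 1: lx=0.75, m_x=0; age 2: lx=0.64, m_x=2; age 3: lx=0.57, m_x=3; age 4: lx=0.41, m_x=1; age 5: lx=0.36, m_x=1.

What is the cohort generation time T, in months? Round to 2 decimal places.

lx·mx: 0, 0, 1.28, 1.71, 0.41, 0.36 → R0 = 3.76
x·lx·mx: 0, 0, 2.56, 5.13, 1.64, 1.8 → Σ = 11.13
T = 11.13 / 3.76 = 2.960106… → 2.96

2.96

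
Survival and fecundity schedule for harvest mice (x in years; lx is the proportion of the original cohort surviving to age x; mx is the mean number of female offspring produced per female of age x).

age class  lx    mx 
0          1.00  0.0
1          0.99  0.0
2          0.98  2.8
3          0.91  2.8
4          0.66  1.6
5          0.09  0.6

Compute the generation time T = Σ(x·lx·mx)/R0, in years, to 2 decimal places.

lx·mx: 0, 0, 2.744, 2.548, 1.056, 0.054 → R0 = 6.402
x·lx·mx: 0, 0, 5.488, 7.644, 4.224, 0.27 → Σ = 17.626
T = 17.626 / 6.402 = 2.753202… → 2.75

2.75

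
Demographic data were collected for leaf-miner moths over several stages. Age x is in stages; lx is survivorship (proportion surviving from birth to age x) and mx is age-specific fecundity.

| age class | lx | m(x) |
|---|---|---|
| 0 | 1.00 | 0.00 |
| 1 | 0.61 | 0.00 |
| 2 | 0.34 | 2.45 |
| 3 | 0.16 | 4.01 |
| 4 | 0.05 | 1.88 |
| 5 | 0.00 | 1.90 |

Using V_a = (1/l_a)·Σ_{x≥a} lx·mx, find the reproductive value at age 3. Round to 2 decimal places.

lx·mx for x ≥ 3: 0.6416, 0.094, 0 → sum = 0.7356
V_3 = 0.7356 / l_3 = 0.7356 / 0.16 = 4.5975 → 4.60

4.60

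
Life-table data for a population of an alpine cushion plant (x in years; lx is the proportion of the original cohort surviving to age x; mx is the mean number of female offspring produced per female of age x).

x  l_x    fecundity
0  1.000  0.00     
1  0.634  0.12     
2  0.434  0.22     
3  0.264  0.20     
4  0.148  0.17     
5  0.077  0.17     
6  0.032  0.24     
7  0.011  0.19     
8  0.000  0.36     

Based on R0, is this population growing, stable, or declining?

R0 = Σ lx·mx = 0 + 0.07608 + 0.09548 + 0.0528 + 0.02516 + 0.01309 + 0.00768 + 0.00209 + 0 = 0.27238
R0 < 1, so the population is declining.

declining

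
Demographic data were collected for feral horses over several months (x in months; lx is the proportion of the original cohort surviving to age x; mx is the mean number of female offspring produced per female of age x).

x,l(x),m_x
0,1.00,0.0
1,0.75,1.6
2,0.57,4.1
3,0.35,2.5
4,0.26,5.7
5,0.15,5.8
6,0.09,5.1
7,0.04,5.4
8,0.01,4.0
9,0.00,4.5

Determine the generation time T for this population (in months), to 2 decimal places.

lx·mx: 0, 1.2, 2.337, 0.875, 1.482, 0.87, 0.459, 0.216, 0.04, 0 → R0 = 7.479
x·lx·mx: 0, 1.2, 4.674, 2.625, 5.928, 4.35, 2.754, 1.512, 0.32, 0 → Σ = 23.363
T = 23.363 / 7.479 = 3.123813… → 3.12

3.12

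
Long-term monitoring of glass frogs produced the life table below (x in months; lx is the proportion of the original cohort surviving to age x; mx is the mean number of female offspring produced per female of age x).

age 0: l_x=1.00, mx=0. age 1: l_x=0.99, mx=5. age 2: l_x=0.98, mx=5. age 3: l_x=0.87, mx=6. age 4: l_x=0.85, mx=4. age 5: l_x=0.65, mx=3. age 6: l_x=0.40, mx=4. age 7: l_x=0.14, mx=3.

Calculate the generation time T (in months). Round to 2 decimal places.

2.95

lx·mx: 0, 4.95, 4.9, 5.22, 3.4, 1.95, 1.6, 0.42 → R0 = 22.44
x·lx·mx: 0, 4.95, 9.8, 15.66, 13.6, 9.75, 9.6, 2.94 → Σ = 66.3
T = 66.3 / 22.44 = 2.954545… → 2.95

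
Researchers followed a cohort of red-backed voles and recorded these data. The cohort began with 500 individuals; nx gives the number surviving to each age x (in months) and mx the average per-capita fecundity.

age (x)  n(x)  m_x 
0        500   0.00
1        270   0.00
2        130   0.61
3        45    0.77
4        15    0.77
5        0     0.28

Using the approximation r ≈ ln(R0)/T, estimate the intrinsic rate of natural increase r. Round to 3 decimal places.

lx = nx/n0 = nx/500: 1, 0.54, 0.26, 0.09, 0.03, 0
R0 = Σ lx·mx = 0 + 0 + 0.1586 + 0.0693 + 0.0231 + 0 = 0.251
Σ x·lx·mx = 0.6175; T = 0.6175/0.251 = 2.46016…
r ≈ ln(R0)/T = ln(0.251)/2.46016… = -0.56188… → -0.562

-0.562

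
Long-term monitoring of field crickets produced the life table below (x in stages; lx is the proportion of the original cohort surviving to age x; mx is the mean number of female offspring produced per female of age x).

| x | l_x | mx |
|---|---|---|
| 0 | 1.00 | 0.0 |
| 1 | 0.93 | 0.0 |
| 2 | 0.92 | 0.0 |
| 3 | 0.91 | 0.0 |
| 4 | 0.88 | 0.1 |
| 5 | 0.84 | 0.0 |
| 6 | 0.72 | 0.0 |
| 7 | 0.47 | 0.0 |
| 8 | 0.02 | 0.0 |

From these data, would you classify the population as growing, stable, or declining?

declining

R0 = Σ lx·mx = 0 + 0 + 0 + 0 + 0.088 + 0 + 0 + 0 + 0 = 0.088
R0 < 1, so the population is declining.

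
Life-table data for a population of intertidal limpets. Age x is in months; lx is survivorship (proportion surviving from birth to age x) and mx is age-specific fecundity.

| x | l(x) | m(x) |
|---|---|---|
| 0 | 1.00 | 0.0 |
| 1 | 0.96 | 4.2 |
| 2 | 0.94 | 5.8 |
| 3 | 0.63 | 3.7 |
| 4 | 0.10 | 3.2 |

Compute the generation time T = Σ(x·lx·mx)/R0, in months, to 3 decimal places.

1.913

lx·mx: 0, 4.032, 5.452, 2.331, 0.32 → R0 = 12.135
x·lx·mx: 0, 4.032, 10.904, 6.993, 1.28 → Σ = 23.209
T = 23.209 / 12.135 = 1.912567… → 1.913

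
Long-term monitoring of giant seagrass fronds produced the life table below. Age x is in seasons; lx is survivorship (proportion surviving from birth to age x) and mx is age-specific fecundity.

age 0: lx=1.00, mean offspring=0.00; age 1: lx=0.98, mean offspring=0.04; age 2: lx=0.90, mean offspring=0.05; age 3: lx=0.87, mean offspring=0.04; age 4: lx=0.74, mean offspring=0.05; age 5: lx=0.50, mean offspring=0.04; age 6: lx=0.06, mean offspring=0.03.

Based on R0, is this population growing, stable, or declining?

R0 = Σ lx·mx = 0 + 0.0392 + 0.045 + 0.0348 + 0.037 + 0.02 + 0.0018 = 0.1778
R0 < 1, so the population is declining.

declining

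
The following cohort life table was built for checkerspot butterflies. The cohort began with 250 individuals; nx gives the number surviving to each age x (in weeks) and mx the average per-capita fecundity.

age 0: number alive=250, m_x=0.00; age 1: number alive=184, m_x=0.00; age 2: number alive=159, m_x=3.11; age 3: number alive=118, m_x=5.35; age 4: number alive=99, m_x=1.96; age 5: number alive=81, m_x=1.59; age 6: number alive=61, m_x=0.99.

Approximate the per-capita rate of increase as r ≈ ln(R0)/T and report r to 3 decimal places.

lx = nx/n0 = nx/250: 1, 0.736, 0.636, 0.472, 0.396, 0.324, 0.244
R0 = Σ lx·mx = 0 + 0 + 1.97796 + 2.5252 + 0.77616 + 0.51516 + 0.24156 = 6.03604
Σ x·lx·mx = 18.66132; T = 18.66132/6.03604 = 3.09165…
r ≈ ln(R0)/T = ln(6.03604)/3.09165… = 0.58149… → 0.581

0.581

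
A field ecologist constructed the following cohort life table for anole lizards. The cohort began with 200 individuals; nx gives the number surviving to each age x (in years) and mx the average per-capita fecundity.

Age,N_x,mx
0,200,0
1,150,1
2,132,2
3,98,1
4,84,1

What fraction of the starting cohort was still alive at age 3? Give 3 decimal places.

l_3 = n_3/n_0 = 98/200 = 0.49 → 0.490

0.490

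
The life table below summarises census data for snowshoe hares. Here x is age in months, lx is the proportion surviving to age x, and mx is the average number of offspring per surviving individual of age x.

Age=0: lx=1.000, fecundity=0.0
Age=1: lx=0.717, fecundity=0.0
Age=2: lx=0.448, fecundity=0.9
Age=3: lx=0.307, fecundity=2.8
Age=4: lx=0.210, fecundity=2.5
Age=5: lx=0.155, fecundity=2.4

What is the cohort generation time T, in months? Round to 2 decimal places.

3.40

lx·mx: 0, 0, 0.4032, 0.8596, 0.525, 0.372 → R0 = 2.1598
x·lx·mx: 0, 0, 0.8064, 2.5788, 2.1, 1.86 → Σ = 7.3452
T = 7.3452 / 2.1598 = 3.40087… → 3.40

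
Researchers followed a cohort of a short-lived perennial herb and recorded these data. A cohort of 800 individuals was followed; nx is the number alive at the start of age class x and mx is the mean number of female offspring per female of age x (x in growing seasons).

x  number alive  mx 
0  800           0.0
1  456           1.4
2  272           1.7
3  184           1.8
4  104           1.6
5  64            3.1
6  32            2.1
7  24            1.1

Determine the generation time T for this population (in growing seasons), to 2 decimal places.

2.54

lx = nx/n0 = nx/800: 1, 0.57, 0.34, 0.23, 0.13, 0.08, 0.04, 0.03
lx·mx: 0, 0.798, 0.578, 0.414, 0.208, 0.248, 0.084, 0.033 → R0 = 2.363
x·lx·mx: 0, 0.798, 1.156, 1.242, 0.832, 1.24, 0.504, 0.231 → Σ = 6.003
T = 6.003 / 2.363 = 2.540415… → 2.54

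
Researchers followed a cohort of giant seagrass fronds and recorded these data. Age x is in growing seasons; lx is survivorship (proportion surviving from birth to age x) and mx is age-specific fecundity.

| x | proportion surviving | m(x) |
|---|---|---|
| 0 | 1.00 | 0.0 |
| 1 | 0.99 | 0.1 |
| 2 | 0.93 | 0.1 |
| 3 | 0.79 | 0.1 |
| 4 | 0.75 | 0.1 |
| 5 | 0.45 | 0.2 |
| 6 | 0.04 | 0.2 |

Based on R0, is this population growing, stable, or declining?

R0 = Σ lx·mx = 0 + 0.099 + 0.093 + 0.079 + 0.075 + 0.09 + 0.008 = 0.444
R0 < 1, so the population is declining.

declining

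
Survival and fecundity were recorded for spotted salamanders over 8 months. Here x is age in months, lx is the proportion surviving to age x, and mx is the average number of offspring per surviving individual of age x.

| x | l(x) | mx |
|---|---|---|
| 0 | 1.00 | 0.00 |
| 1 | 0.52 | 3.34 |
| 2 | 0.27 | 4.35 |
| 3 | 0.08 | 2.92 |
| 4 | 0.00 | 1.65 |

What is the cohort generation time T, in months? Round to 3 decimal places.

1.522

lx·mx: 0, 1.7368, 1.1745, 0.2336, 0 → R0 = 3.1449
x·lx·mx: 0, 1.7368, 2.349, 0.7008, 0 → Σ = 4.7866
T = 4.7866 / 3.1449 = 1.52202… → 1.522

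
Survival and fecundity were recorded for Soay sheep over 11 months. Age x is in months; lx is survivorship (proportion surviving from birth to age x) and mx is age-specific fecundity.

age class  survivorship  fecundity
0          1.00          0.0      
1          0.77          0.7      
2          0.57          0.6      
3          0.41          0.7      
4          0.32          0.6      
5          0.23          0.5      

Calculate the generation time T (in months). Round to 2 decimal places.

lx·mx: 0, 0.539, 0.342, 0.287, 0.192, 0.115 → R0 = 1.475
x·lx·mx: 0, 0.539, 0.684, 0.861, 0.768, 0.575 → Σ = 3.427
T = 3.427 / 1.475 = 2.32339… → 2.32

2.32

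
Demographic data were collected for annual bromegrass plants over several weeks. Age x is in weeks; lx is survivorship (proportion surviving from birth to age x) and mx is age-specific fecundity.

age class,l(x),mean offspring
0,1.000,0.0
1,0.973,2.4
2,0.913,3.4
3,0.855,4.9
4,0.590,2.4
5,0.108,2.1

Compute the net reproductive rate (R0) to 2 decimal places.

11.27

lx·mx by age: 0, 2.3352, 3.1042, 4.1895, 1.416, 0.2268
R0 = Σ lx·mx = 11.2717 → 11.27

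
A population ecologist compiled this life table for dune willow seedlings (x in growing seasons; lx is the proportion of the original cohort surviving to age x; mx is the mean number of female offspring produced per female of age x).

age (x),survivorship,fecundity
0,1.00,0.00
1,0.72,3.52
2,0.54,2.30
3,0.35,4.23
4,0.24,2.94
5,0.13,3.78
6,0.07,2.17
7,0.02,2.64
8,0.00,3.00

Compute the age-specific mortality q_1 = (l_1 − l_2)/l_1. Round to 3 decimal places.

q_1 = (l_1 − l_2) / l_1 = (0.72 − 0.54) / 0.72
     = 0.18 / 0.72 = 0.25 → 0.250

0.250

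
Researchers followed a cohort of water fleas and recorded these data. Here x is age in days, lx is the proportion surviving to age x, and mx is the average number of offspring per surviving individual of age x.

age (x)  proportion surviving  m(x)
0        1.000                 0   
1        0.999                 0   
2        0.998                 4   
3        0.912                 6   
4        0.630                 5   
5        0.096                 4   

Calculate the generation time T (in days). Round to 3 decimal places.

2.994

lx·mx: 0, 0, 3.992, 5.472, 3.15, 0.384 → R0 = 12.998
x·lx·mx: 0, 0, 7.984, 16.416, 12.6, 1.92 → Σ = 38.92
T = 38.92 / 12.998 = 2.994307… → 2.994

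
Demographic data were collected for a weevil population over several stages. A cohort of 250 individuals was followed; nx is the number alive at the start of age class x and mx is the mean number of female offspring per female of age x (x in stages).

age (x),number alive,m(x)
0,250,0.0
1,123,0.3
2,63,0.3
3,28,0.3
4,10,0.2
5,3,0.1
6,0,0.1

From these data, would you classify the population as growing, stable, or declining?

lx = nx/n0 = nx/250: 1, 0.492, 0.252, 0.112, 0.04, 0.012, 0
R0 = Σ lx·mx = 0 + 0.1476 + 0.0756 + 0.0336 + 0.008 + 0.0012 + 0 = 0.266
R0 < 1, so the population is declining.

declining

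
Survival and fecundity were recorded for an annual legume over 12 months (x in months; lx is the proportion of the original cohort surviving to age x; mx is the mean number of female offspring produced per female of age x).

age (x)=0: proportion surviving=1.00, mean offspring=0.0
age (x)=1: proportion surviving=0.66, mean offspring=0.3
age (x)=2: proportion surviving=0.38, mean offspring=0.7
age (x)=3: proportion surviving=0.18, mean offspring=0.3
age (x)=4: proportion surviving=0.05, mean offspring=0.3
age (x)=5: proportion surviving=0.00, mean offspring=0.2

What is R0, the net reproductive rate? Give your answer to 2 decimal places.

0.53

lx·mx by age: 0, 0.198, 0.266, 0.054, 0.015, 0
R0 = Σ lx·mx = 0.533 → 0.53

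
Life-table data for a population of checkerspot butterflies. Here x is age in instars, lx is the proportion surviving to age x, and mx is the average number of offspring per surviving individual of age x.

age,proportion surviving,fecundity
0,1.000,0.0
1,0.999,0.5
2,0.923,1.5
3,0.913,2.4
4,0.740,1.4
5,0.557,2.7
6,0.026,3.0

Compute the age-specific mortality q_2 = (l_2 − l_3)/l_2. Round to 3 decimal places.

0.011

q_2 = (l_2 − l_3) / l_2 = (0.923 − 0.913) / 0.923
     = 0.01 / 0.923 = 0.010834… → 0.011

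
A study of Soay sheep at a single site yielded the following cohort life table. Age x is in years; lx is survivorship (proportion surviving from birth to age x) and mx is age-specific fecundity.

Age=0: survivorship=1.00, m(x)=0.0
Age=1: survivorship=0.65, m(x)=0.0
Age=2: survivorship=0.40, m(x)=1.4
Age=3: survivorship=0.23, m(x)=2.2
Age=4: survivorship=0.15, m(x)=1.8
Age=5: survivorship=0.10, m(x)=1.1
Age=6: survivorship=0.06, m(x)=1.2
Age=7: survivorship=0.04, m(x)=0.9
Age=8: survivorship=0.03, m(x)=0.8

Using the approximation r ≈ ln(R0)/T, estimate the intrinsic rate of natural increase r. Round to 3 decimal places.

R0 = Σ lx·mx = 0 + 0 + 0.56 + 0.506 + 0.27 + 0.11 + 0.072 + 0.036 + 0.024 = 1.578
Σ x·lx·mx = 5.144; T = 5.144/1.578 = 3.25982…
r ≈ ln(R0)/T = ln(1.578)/3.25982… = 0.13993… → 0.140

0.140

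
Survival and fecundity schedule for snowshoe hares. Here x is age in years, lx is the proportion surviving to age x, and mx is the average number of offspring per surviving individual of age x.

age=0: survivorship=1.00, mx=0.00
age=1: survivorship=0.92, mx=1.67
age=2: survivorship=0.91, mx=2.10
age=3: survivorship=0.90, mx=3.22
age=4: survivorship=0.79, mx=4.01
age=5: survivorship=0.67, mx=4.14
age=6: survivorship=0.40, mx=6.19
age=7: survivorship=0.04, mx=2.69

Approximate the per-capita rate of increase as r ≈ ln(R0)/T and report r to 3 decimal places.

0.714

R0 = Σ lx·mx = 0 + 1.5364 + 1.911 + 2.898 + 3.1679 + 2.7738 + 2.476 + 0.1076 = 14.8707
Σ x·lx·mx = 56.2022; T = 56.2022/14.8707 = 3.77939…
r ≈ ln(R0)/T = ln(14.8707)/3.77939… = 0.71424… → 0.714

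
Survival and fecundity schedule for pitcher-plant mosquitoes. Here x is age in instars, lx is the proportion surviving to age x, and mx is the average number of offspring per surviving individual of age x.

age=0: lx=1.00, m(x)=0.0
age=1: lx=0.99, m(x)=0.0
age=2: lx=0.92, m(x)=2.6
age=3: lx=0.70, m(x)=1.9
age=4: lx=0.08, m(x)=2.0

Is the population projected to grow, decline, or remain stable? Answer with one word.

R0 = Σ lx·mx = 0 + 0 + 2.392 + 1.33 + 0.16 = 3.882
R0 > 1, so the population is growing.

growing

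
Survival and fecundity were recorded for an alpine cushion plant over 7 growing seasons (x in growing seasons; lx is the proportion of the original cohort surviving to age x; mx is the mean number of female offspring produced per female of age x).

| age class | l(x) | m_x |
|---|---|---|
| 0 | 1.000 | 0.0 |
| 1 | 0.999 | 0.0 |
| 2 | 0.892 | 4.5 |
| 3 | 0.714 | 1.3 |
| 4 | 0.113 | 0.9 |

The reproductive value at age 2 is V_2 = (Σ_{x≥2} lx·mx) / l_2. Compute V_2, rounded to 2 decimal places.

lx·mx for x ≥ 2: 4.014, 0.9282, 0.1017 → sum = 5.0439
V_2 = 5.0439 / l_2 = 5.0439 / 0.892 = 5.654596… → 5.65

5.65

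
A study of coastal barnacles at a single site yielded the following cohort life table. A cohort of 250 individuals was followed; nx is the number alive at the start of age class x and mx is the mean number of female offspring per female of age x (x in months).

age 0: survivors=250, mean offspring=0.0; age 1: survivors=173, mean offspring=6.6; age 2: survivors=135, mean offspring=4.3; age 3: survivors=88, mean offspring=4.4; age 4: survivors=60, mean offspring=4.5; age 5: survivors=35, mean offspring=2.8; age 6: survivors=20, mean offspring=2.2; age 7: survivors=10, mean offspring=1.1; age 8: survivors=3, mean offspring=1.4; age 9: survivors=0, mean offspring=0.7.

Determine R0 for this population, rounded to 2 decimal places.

10.15

lx = nx/n0 = nx/250: 1, 0.692, 0.54, 0.352, 0.24, 0.14, 0.08, 0.04, 0.012, 0
lx·mx by age: 0, 4.5672, 2.322, 1.5488, 1.08, 0.392, 0.176, 0.044, 0.0168, 0
R0 = Σ lx·mx = 10.1468 → 10.15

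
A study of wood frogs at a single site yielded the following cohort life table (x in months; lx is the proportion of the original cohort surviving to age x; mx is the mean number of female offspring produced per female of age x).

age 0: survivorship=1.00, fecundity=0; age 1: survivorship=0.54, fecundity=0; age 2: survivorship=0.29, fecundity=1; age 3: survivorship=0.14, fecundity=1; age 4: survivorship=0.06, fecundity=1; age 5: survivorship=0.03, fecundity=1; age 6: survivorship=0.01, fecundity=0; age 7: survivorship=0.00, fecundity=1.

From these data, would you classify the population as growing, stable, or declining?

declining

R0 = Σ lx·mx = 0 + 0 + 0.29 + 0.14 + 0.06 + 0.03 + 0 + 0 = 0.52
R0 < 1, so the population is declining.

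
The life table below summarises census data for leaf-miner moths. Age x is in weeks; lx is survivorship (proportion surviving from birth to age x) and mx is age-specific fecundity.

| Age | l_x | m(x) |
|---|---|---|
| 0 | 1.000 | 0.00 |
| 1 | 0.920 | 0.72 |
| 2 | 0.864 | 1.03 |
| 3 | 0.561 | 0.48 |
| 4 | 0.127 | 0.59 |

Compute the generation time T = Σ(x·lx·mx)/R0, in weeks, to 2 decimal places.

lx·mx: 0, 0.6624, 0.88992, 0.26928, 0.07493 → R0 = 1.89653
x·lx·mx: 0, 0.6624, 1.77984, 0.80784, 0.29972 → Σ = 3.5498
T = 3.5498 / 1.89653 = 1.871734… → 1.87

1.87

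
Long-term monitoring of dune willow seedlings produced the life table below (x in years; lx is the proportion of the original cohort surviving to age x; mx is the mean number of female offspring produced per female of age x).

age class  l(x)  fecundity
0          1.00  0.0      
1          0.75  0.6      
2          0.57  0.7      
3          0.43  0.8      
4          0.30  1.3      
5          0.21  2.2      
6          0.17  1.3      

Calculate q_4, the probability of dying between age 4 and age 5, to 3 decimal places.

q_4 = (l_4 − l_5) / l_4 = (0.3 − 0.21) / 0.3
     = 0.09 / 0.3 = 0.3 → 0.300

0.300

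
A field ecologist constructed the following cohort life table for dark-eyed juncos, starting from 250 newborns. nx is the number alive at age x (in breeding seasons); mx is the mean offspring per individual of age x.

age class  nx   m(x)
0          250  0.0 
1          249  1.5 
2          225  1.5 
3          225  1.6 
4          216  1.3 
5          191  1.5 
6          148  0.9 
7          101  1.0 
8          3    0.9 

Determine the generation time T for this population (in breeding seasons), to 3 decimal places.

3.313

lx = nx/n0 = nx/250: 1, 0.996, 0.9, 0.9, 0.864, 0.764, 0.592, 0.404, 0.012
lx·mx: 0, 1.494, 1.35, 1.44, 1.1232, 1.146, 0.5328, 0.404, 0.0108 → R0 = 7.5008
x·lx·mx: 0, 1.494, 2.7, 4.32, 4.4928, 5.73, 3.1968, 2.828, 0.0864 → Σ = 24.848
T = 24.848 / 7.5008 = 3.312713… → 3.313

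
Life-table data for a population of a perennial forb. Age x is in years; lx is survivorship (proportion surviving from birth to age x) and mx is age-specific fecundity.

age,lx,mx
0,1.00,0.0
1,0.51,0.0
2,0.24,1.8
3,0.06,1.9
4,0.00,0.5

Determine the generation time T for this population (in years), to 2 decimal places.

2.21

lx·mx: 0, 0, 0.432, 0.114, 0 → R0 = 0.546
x·lx·mx: 0, 0, 0.864, 0.342, 0 → Σ = 1.206
T = 1.206 / 0.546 = 2.208791… → 2.21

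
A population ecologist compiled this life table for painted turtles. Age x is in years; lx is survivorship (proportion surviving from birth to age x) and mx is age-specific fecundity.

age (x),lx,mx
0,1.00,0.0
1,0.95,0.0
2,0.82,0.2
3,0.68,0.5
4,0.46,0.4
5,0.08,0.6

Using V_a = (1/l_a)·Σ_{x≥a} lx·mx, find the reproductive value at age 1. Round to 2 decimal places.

lx·mx for x ≥ 1: 0, 0.164, 0.34, 0.184, 0.048 → sum = 0.736
V_1 = 0.736 / l_1 = 0.736 / 0.95 = 0.774737… → 0.77

0.77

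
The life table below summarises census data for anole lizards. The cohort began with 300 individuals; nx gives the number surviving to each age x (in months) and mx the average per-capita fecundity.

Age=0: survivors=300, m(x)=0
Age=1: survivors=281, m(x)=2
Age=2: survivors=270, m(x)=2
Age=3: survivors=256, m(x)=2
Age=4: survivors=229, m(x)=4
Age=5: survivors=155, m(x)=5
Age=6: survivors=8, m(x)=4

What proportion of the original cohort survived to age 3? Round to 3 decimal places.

l_3 = n_3/n_0 = 256/300 = 0.853333… → 0.853

0.853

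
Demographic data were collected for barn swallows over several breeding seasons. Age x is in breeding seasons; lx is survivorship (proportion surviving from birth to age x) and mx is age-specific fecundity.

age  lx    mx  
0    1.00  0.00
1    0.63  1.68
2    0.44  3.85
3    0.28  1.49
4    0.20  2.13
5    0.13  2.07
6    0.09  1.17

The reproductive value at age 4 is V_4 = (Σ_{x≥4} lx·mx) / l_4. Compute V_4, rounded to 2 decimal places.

lx·mx for x ≥ 4: 0.426, 0.2691, 0.1053 → sum = 0.8004
V_4 = 0.8004 / l_4 = 0.8004 / 0.2 = 4.002 → 4.00

4.00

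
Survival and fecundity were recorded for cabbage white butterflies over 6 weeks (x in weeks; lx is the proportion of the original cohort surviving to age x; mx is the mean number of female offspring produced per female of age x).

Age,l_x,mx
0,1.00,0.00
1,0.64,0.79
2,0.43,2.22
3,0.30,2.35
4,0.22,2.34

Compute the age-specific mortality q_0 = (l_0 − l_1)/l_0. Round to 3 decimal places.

q_0 = (l_0 − l_1) / l_0 = (1 − 0.64) / 1
     = 0.36 / 1 = 0.36 → 0.360

0.360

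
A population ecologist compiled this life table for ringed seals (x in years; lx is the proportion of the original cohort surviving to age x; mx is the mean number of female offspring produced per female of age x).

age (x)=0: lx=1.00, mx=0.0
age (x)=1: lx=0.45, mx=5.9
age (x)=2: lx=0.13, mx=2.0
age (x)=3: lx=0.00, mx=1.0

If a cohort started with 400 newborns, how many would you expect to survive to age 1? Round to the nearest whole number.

180

Expected survivors = N0 · l_1 = 400 × 0.45 = 180 → 180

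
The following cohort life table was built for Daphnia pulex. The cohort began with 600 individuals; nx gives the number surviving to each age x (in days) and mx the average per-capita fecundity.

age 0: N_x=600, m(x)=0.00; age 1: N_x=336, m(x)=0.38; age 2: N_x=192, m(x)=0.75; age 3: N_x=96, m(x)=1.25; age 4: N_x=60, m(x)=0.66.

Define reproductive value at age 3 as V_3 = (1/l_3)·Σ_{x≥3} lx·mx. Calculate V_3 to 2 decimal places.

1.66

lx = nx/n0 = nx/600: 1, 0.56, 0.32, 0.16, 0.1
lx·mx for x ≥ 3: 0.2, 0.066 → sum = 0.266
V_3 = 0.266 / l_3 = 0.266 / 0.16 = 1.6625 → 1.66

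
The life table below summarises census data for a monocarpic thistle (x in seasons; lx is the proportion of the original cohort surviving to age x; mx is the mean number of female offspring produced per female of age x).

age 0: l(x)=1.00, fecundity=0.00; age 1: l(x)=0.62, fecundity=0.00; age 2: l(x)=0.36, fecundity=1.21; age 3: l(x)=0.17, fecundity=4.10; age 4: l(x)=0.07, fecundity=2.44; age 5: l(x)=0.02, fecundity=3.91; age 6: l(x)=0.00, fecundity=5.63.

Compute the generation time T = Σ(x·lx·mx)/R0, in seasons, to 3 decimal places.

2.922

lx·mx: 0, 0, 0.4356, 0.697, 0.1708, 0.0782, 0 → R0 = 1.3816
x·lx·mx: 0, 0, 0.8712, 2.091, 0.6832, 0.391, 0 → Σ = 4.0364
T = 4.0364 / 1.3816 = 2.92154… → 2.922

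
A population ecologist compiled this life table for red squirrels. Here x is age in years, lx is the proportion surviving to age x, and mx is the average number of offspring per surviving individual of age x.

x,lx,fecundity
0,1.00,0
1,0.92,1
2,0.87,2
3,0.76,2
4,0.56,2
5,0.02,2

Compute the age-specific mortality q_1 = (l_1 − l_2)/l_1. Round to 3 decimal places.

q_1 = (l_1 − l_2) / l_1 = (0.92 − 0.87) / 0.92
     = 0.05 / 0.92 = 0.054348… → 0.054

0.054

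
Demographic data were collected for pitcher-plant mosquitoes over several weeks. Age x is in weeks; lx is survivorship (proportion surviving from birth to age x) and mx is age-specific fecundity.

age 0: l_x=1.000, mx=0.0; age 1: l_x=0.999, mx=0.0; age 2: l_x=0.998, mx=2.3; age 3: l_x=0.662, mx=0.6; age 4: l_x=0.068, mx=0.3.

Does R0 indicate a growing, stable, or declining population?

R0 = Σ lx·mx = 0 + 0 + 2.2954 + 0.3972 + 0.0204 = 2.713
R0 > 1, so the population is growing.

growing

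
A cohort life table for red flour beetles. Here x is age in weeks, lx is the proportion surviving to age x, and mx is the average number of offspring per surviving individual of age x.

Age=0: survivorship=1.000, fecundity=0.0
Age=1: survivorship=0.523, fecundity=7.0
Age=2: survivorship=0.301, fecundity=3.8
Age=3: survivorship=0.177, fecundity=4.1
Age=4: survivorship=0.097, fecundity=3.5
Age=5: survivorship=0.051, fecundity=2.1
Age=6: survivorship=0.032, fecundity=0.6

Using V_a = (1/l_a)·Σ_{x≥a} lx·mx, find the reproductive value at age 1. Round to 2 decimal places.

11.47

lx·mx for x ≥ 1: 3.661, 1.1438, 0.7257, 0.3395, 0.1071, 0.0192 → sum = 5.9963
V_1 = 5.9963 / l_1 = 5.9963 / 0.523 = 11.465201… → 11.47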